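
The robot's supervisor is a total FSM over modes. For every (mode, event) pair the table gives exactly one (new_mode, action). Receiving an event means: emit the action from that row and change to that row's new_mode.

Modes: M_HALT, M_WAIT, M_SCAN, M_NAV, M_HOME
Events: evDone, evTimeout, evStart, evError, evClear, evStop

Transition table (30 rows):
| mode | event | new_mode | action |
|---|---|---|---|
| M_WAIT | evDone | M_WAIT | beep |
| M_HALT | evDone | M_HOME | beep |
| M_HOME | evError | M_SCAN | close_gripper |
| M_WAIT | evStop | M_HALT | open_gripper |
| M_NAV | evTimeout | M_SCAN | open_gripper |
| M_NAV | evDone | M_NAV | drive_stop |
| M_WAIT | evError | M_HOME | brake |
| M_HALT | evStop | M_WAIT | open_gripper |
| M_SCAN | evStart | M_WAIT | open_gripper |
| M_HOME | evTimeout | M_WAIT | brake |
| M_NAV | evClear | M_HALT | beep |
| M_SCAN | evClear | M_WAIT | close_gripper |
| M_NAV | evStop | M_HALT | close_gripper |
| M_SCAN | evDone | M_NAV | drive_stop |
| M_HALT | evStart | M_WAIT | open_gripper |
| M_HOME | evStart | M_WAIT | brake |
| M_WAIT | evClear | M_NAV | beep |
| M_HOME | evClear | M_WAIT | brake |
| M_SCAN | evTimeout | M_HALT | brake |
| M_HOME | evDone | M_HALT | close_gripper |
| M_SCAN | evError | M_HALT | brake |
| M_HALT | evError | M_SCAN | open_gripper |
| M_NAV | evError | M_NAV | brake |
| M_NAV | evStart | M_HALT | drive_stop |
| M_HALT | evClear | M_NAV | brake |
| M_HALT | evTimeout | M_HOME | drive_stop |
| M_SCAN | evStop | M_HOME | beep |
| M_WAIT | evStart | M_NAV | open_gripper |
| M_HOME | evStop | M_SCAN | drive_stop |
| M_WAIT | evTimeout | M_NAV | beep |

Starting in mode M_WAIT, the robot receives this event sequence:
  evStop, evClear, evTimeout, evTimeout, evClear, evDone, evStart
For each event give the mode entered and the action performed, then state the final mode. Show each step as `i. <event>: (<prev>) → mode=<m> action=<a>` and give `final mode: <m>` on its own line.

final mode: M_HALT

1. evStop: (M_WAIT) → mode=M_HALT action=open_gripper
2. evClear: (M_HALT) → mode=M_NAV action=brake
3. evTimeout: (M_NAV) → mode=M_SCAN action=open_gripper
4. evTimeout: (M_SCAN) → mode=M_HALT action=brake
5. evClear: (M_HALT) → mode=M_NAV action=brake
6. evDone: (M_NAV) → mode=M_NAV action=drive_stop
7. evStart: (M_NAV) → mode=M_HALT action=drive_stop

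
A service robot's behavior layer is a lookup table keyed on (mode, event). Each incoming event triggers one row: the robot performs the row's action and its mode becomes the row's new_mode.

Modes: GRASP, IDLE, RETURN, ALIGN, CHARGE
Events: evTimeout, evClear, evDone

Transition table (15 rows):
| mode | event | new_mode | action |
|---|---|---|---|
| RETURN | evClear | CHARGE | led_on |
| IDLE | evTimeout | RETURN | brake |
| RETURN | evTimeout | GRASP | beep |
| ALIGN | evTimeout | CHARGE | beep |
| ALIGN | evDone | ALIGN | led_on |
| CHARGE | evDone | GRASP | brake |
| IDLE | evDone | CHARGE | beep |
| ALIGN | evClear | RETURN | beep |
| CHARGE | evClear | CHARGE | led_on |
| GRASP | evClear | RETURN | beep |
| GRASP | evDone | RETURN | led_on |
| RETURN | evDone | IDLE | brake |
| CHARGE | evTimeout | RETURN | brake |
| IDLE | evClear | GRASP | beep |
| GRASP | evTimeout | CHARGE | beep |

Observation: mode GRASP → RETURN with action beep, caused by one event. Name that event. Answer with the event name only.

evClear

try evTimeout: (GRASP, evTimeout) → (CHARGE, beep)
try evClear: (GRASP, evClear) → (RETURN, beep)  ← matches
try evDone: (GRASP, evDone) → (RETURN, led_on)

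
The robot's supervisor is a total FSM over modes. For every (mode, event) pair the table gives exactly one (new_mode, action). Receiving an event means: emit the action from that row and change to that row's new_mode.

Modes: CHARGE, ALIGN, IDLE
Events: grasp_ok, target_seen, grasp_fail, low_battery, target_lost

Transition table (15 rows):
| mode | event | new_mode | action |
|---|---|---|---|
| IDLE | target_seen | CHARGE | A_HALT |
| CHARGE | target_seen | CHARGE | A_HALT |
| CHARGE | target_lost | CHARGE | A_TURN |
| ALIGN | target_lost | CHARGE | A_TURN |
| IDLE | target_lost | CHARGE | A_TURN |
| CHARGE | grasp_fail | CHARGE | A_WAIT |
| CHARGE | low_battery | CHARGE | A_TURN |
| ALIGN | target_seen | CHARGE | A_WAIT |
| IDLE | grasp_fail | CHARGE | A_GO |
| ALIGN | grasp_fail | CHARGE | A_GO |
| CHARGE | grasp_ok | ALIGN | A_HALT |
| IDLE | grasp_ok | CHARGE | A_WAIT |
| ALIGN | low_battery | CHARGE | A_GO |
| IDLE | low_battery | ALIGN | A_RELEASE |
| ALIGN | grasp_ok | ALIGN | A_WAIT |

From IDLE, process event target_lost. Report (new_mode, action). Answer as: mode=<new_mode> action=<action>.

mode=CHARGE action=A_TURN

current mode = IDLE; filter table to that mode:
  (IDLE, target_seen) → (CHARGE, A_HALT)
  (IDLE, target_lost) → (CHARGE, A_TURN)  ← event matches
  (IDLE, grasp_fail) → (CHARGE, A_GO)
  (IDLE, grasp_ok) → (CHARGE, A_WAIT)
  (IDLE, low_battery) → (ALIGN, A_RELEASE)
event = target_lost selects (CHARGE, A_TURN)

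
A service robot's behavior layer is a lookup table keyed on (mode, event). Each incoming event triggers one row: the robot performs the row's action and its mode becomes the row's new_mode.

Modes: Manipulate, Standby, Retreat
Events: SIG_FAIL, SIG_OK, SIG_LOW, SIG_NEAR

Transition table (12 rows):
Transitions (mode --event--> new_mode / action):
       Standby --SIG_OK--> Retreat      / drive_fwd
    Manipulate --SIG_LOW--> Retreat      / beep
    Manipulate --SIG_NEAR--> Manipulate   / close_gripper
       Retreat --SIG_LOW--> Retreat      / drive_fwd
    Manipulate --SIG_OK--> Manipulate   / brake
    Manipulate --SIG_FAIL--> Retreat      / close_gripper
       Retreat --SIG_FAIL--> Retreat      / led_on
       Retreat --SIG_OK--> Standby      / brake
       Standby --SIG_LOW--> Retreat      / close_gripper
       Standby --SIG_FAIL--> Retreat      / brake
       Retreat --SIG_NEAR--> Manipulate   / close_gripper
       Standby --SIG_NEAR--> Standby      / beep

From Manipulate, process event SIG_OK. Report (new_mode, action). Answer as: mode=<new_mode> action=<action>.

mode=Manipulate action=brake

current mode = Manipulate; filter table to that mode:
  (Manipulate, SIG_LOW) → (Retreat, beep)
  (Manipulate, SIG_NEAR) → (Manipulate, close_gripper)
  (Manipulate, SIG_OK) → (Manipulate, brake)  ← event matches
  (Manipulate, SIG_FAIL) → (Retreat, close_gripper)
event = SIG_OK selects (Manipulate, brake)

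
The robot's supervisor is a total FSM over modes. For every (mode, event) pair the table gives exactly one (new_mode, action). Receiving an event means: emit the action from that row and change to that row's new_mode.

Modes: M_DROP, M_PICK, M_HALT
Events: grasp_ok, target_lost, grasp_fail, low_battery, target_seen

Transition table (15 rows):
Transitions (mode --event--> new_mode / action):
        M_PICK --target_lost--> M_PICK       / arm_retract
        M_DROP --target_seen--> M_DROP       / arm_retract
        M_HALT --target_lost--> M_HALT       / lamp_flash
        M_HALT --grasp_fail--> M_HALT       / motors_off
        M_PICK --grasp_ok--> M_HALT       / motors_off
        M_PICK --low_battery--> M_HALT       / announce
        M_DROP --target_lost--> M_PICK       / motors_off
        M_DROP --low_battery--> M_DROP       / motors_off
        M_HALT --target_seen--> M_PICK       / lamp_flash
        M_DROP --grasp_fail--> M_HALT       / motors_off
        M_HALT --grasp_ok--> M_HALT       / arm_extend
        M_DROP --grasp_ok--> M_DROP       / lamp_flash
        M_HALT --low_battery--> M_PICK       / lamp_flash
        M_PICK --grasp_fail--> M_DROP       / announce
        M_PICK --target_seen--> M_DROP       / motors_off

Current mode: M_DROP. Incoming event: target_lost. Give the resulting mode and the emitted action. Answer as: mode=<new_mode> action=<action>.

mode=M_PICK action=motors_off

current mode = M_DROP; filter table to that mode:
  (M_DROP, target_seen) → (M_DROP, arm_retract)
  (M_DROP, target_lost) → (M_PICK, motors_off)  ← event matches
  (M_DROP, low_battery) → (M_DROP, motors_off)
  (M_DROP, grasp_fail) → (M_HALT, motors_off)
  (M_DROP, grasp_ok) → (M_DROP, lamp_flash)
event = target_lost selects (M_PICK, motors_off)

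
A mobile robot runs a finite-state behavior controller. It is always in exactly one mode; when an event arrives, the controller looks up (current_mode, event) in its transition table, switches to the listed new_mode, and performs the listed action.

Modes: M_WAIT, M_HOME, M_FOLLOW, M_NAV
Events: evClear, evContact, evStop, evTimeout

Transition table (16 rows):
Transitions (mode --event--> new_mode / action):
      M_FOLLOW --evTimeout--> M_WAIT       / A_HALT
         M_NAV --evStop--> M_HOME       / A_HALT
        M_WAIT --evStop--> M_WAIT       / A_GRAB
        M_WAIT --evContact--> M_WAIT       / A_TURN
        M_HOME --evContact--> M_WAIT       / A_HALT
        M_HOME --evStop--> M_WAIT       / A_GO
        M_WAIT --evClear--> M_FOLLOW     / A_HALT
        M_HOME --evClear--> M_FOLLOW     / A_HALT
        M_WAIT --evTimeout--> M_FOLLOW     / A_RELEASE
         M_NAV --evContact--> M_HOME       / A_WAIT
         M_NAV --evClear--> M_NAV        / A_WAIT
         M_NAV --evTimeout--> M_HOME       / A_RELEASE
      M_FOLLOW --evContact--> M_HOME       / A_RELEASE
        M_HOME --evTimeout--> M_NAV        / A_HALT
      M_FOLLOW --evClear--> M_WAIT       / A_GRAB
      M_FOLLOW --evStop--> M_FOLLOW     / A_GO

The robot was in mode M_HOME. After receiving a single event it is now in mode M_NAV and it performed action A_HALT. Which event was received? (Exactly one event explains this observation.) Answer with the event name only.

try evClear: (M_HOME, evClear) → (M_FOLLOW, A_HALT)
try evContact: (M_HOME, evContact) → (M_WAIT, A_HALT)
try evStop: (M_HOME, evStop) → (M_WAIT, A_GO)
try evTimeout: (M_HOME, evTimeout) → (M_NAV, A_HALT)  ← matches

evTimeout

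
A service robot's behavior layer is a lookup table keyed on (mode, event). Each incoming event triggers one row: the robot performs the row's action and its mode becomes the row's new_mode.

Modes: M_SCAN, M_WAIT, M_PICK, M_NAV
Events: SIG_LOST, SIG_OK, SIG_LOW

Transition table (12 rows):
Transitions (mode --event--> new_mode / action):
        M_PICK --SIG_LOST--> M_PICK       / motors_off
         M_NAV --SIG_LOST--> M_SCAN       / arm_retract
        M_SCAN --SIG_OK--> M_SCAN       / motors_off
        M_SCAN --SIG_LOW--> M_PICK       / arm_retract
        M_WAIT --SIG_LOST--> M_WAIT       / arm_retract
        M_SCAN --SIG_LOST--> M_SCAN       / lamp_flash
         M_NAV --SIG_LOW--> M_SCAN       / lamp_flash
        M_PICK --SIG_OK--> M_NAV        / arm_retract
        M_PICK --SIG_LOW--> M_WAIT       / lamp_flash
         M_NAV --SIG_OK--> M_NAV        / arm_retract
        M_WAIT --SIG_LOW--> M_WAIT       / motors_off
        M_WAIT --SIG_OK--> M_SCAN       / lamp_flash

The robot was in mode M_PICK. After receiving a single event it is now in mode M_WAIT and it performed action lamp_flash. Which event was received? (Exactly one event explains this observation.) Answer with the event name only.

try SIG_LOST: (M_PICK, SIG_LOST) → (M_PICK, motors_off)
try SIG_OK: (M_PICK, SIG_OK) → (M_NAV, arm_retract)
try SIG_LOW: (M_PICK, SIG_LOW) → (M_WAIT, lamp_flash)  ← matches

SIG_LOW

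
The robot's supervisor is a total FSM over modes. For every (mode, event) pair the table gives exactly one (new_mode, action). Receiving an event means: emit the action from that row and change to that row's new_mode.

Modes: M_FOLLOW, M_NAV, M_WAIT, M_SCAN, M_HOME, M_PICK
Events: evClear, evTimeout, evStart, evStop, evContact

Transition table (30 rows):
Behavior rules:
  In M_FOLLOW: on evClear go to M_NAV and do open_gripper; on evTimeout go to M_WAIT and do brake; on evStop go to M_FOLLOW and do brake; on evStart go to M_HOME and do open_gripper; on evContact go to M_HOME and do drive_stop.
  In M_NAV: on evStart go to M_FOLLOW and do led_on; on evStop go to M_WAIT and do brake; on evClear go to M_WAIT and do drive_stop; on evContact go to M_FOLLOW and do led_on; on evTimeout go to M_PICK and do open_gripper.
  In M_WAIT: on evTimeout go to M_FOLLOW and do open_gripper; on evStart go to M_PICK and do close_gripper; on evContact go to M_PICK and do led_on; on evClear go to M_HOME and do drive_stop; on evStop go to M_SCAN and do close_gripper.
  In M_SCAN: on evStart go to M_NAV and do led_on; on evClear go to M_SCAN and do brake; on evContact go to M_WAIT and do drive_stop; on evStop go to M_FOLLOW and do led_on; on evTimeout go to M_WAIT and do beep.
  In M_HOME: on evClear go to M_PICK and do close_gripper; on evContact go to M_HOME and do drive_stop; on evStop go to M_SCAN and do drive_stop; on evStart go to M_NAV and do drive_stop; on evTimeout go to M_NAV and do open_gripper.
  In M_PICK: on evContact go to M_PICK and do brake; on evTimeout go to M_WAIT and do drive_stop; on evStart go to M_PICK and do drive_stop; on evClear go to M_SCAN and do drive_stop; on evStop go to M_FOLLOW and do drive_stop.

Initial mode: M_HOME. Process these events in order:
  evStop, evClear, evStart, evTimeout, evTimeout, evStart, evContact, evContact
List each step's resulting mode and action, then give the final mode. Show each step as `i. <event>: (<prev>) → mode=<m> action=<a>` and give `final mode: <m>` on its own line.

final mode: M_PICK

1. evStop: (M_HOME) → mode=M_SCAN action=drive_stop
2. evClear: (M_SCAN) → mode=M_SCAN action=brake
3. evStart: (M_SCAN) → mode=M_NAV action=led_on
4. evTimeout: (M_NAV) → mode=M_PICK action=open_gripper
5. evTimeout: (M_PICK) → mode=M_WAIT action=drive_stop
6. evStart: (M_WAIT) → mode=M_PICK action=close_gripper
7. evContact: (M_PICK) → mode=M_PICK action=brake
8. evContact: (M_PICK) → mode=M_PICK action=brake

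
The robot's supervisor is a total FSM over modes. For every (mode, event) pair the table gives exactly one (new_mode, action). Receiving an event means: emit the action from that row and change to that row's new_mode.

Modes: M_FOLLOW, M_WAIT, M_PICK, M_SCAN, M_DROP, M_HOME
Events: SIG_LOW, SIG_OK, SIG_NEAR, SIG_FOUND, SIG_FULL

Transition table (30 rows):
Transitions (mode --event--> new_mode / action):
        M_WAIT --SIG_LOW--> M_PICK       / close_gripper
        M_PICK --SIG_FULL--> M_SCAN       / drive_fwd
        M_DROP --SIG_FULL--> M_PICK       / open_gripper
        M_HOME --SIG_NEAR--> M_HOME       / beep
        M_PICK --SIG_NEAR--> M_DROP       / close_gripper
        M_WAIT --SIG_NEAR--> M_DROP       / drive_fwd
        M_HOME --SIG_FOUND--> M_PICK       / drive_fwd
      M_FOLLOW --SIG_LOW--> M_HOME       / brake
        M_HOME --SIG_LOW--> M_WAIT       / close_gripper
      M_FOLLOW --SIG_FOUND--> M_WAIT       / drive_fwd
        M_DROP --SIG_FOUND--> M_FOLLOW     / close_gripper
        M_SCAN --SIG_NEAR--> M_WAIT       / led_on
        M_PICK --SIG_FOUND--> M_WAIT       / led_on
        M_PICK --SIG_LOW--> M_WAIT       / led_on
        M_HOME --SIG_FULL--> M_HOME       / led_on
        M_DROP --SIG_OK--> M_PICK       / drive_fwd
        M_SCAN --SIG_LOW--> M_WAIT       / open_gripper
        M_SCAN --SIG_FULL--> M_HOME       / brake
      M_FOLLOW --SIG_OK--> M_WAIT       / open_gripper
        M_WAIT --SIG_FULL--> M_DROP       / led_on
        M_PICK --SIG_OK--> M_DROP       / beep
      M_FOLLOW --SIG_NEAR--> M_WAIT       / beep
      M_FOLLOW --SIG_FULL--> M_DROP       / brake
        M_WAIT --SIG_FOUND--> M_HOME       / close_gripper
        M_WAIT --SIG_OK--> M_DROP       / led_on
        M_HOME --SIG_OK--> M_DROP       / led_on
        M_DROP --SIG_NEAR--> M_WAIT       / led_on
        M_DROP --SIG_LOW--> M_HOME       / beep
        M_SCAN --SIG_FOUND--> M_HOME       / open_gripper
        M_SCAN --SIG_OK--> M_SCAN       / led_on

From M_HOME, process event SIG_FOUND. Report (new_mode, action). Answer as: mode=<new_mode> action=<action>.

mode=M_PICK action=drive_fwd

current mode = M_HOME; filter table to that mode:
  (M_HOME, SIG_NEAR) → (M_HOME, beep)
  (M_HOME, SIG_FOUND) → (M_PICK, drive_fwd)  ← event matches
  (M_HOME, SIG_LOW) → (M_WAIT, close_gripper)
  (M_HOME, SIG_FULL) → (M_HOME, led_on)
  (M_HOME, SIG_OK) → (M_DROP, led_on)
event = SIG_FOUND selects (M_PICK, drive_fwd)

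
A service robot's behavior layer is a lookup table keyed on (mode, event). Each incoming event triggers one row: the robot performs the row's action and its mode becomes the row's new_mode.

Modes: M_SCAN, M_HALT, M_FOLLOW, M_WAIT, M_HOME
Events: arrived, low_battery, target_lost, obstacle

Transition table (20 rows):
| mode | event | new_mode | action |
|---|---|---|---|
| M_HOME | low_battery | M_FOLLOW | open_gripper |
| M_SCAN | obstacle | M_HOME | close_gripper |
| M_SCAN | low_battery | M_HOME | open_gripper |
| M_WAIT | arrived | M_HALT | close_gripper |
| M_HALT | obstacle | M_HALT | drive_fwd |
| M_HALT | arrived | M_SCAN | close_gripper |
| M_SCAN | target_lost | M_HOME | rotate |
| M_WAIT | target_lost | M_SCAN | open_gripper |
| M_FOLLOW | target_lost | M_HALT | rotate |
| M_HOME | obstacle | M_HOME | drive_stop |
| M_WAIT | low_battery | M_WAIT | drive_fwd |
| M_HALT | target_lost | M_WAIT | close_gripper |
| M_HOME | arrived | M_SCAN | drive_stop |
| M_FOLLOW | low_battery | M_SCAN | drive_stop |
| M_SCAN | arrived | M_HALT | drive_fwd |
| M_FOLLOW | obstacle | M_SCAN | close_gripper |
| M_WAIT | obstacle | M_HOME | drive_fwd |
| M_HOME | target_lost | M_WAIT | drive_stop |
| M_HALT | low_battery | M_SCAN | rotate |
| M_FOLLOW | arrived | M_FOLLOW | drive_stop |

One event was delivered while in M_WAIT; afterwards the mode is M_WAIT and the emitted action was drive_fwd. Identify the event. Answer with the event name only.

try arrived: (M_WAIT, arrived) → (M_HALT, close_gripper)
try low_battery: (M_WAIT, low_battery) → (M_WAIT, drive_fwd)  ← matches
try target_lost: (M_WAIT, target_lost) → (M_SCAN, open_gripper)
try obstacle: (M_WAIT, obstacle) → (M_HOME, drive_fwd)

low_battery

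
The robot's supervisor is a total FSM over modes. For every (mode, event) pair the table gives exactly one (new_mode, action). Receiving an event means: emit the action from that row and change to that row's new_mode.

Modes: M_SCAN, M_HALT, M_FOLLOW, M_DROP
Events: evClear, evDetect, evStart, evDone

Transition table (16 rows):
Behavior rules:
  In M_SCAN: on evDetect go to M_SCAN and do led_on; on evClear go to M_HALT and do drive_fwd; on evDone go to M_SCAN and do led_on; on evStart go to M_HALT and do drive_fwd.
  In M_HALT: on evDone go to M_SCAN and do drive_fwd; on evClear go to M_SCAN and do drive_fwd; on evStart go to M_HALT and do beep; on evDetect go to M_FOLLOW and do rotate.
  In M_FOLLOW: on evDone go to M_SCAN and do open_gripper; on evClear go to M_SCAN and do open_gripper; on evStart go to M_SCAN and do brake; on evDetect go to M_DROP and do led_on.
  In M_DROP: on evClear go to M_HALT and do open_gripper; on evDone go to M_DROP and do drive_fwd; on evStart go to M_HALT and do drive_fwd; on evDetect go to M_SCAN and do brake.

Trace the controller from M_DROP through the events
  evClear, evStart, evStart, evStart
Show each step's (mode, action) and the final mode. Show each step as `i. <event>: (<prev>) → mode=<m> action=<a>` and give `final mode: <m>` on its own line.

1. evClear: (M_DROP) → mode=M_HALT action=open_gripper
2. evStart: (M_HALT) → mode=M_HALT action=beep
3. evStart: (M_HALT) → mode=M_HALT action=beep
4. evStart: (M_HALT) → mode=M_HALT action=beep

final mode: M_HALT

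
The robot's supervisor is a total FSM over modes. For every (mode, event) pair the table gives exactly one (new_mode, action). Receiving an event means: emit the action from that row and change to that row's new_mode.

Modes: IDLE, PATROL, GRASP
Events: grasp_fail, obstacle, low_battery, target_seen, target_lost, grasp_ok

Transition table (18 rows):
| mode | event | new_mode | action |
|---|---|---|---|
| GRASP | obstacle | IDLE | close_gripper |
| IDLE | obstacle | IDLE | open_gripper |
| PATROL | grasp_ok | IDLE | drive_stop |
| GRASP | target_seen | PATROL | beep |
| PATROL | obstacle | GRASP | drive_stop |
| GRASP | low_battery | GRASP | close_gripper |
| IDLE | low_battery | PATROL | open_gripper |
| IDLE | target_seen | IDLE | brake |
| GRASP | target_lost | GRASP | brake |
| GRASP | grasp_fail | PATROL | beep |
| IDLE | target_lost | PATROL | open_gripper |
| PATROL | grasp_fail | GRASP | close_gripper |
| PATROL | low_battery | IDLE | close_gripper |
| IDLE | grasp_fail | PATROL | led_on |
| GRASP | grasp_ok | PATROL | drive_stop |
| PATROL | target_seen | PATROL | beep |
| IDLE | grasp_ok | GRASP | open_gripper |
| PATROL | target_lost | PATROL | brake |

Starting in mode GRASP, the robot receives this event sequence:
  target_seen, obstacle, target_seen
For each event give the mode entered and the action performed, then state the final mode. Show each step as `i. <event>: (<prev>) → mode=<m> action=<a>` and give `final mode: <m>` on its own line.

1. target_seen: (GRASP) → mode=PATROL action=beep
2. obstacle: (PATROL) → mode=GRASP action=drive_stop
3. target_seen: (GRASP) → mode=PATROL action=beep

final mode: PATROL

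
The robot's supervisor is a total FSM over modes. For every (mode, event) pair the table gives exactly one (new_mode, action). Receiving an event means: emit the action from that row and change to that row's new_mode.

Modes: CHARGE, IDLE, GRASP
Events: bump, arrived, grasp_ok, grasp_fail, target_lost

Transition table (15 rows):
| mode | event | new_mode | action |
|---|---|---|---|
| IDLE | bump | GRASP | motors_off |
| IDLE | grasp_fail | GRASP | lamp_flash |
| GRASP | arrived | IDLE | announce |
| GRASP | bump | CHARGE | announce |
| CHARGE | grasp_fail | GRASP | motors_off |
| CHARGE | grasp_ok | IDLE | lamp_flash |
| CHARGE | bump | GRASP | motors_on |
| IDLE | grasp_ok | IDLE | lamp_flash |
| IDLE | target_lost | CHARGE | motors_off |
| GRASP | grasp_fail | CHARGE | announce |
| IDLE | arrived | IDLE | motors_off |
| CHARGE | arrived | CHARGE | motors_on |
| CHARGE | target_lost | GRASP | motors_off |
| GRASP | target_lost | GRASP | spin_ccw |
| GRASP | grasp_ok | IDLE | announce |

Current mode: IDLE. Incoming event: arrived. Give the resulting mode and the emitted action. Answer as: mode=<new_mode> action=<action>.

current mode = IDLE; filter table to that mode:
  (IDLE, bump) → (GRASP, motors_off)
  (IDLE, grasp_fail) → (GRASP, lamp_flash)
  (IDLE, grasp_ok) → (IDLE, lamp_flash)
  (IDLE, target_lost) → (CHARGE, motors_off)
  (IDLE, arrived) → (IDLE, motors_off)  ← event matches
event = arrived selects (IDLE, motors_off)

mode=IDLE action=motors_off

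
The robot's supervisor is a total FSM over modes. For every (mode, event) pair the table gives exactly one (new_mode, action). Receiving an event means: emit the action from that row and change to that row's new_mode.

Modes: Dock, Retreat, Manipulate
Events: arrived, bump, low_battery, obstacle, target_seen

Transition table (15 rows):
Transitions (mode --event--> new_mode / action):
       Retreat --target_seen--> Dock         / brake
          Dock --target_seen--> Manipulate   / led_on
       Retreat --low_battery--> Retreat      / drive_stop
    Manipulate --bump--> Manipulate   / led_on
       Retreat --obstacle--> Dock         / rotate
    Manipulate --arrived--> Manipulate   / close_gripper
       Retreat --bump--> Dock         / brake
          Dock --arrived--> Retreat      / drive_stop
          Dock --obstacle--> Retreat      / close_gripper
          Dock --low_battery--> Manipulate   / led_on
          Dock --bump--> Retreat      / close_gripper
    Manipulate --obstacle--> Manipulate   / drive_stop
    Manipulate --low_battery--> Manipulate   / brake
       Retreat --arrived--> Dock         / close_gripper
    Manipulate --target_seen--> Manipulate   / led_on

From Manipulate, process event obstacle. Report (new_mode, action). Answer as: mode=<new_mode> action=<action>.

mode=Manipulate action=drive_stop

current mode = Manipulate; filter table to that mode:
  (Manipulate, bump) → (Manipulate, led_on)
  (Manipulate, arrived) → (Manipulate, close_gripper)
  (Manipulate, obstacle) → (Manipulate, drive_stop)  ← event matches
  (Manipulate, low_battery) → (Manipulate, brake)
  (Manipulate, target_seen) → (Manipulate, led_on)
event = obstacle selects (Manipulate, drive_stop)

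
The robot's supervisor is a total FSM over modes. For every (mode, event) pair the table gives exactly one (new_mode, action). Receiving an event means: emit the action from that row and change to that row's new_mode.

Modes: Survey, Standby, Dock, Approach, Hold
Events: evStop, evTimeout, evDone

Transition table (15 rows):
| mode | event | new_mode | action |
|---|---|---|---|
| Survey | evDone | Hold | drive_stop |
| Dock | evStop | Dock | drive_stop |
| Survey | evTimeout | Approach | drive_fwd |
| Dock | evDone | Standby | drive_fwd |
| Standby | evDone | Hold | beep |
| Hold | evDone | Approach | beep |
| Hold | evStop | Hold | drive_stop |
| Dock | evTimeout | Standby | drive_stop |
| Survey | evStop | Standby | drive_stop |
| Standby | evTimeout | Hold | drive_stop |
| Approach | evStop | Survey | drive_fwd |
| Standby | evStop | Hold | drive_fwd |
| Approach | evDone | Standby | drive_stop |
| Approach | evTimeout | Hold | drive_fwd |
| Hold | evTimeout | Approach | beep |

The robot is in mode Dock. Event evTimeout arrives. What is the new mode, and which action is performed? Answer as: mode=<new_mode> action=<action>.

mode=Standby action=drive_stop

current mode = Dock; filter table to that mode:
  (Dock, evStop) → (Dock, drive_stop)
  (Dock, evDone) → (Standby, drive_fwd)
  (Dock, evTimeout) → (Standby, drive_stop)  ← event matches
event = evTimeout selects (Standby, drive_stop)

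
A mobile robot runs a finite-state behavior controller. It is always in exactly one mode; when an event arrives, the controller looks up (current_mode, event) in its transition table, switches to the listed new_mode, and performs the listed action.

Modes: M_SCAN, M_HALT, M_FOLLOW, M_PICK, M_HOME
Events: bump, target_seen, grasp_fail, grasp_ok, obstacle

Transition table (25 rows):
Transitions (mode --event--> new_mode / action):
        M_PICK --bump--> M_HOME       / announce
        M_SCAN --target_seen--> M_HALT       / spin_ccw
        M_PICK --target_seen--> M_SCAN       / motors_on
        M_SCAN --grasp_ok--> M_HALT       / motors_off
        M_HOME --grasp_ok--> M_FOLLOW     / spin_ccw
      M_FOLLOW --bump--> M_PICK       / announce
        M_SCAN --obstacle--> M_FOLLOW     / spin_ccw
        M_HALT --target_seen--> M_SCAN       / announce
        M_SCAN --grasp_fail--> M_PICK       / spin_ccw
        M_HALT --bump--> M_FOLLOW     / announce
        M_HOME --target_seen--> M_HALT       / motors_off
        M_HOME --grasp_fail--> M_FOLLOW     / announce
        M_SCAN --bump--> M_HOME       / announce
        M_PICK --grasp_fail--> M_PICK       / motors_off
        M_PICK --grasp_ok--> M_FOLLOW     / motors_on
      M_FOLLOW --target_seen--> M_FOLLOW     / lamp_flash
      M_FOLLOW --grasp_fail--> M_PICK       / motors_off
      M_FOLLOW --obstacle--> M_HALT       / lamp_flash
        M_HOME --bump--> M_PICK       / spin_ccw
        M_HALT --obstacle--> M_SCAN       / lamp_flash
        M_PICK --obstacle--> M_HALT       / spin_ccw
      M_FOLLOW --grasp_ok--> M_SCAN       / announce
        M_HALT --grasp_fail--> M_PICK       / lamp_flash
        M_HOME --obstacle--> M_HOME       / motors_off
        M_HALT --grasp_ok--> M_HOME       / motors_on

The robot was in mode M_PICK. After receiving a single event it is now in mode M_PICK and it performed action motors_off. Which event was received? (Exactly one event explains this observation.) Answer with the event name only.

grasp_fail

try bump: (M_PICK, bump) → (M_HOME, announce)
try target_seen: (M_PICK, target_seen) → (M_SCAN, motors_on)
try grasp_fail: (M_PICK, grasp_fail) → (M_PICK, motors_off)  ← matches
try grasp_ok: (M_PICK, grasp_ok) → (M_FOLLOW, motors_on)
try obstacle: (M_PICK, obstacle) → (M_HALT, spin_ccw)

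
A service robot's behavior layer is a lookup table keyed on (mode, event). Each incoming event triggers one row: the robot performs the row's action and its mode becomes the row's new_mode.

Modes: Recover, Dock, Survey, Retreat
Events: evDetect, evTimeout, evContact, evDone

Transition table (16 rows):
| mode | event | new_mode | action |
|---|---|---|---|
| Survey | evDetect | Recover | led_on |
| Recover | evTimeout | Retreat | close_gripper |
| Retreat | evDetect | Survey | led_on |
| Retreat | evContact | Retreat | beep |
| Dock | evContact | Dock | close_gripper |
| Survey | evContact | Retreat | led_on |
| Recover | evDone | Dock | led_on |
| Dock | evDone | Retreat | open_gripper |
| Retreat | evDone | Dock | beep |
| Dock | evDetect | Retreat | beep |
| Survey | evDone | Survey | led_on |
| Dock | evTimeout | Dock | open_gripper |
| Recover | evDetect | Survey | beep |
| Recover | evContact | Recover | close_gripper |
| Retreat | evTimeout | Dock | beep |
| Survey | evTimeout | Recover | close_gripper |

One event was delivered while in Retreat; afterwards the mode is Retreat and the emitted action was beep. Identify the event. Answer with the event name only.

try evDetect: (Retreat, evDetect) → (Survey, led_on)
try evTimeout: (Retreat, evTimeout) → (Dock, beep)
try evContact: (Retreat, evContact) → (Retreat, beep)  ← matches
try evDone: (Retreat, evDone) → (Dock, beep)

evContact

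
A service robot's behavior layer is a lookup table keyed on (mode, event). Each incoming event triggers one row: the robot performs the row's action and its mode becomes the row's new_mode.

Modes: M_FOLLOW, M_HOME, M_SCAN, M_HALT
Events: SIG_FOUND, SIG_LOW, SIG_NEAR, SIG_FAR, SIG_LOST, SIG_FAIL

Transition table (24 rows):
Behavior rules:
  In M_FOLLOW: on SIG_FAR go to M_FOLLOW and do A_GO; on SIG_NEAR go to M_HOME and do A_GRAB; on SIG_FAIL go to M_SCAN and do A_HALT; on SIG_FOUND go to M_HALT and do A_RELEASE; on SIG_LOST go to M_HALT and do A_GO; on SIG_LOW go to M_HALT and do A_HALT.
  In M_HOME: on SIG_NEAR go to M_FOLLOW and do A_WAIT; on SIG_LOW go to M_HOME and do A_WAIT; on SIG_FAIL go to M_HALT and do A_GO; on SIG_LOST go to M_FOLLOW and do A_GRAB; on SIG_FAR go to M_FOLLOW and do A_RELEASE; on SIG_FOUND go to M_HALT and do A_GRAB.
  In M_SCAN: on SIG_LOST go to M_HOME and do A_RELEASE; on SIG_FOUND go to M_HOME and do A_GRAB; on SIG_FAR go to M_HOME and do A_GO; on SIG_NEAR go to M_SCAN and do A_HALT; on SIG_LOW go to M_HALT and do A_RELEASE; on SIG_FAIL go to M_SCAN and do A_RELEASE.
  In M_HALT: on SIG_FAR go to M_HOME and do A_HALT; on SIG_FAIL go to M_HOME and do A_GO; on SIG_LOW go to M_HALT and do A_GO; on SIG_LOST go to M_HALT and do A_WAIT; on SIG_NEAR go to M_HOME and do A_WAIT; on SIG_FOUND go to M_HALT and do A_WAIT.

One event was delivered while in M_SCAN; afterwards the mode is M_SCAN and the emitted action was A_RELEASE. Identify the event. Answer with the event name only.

try SIG_FOUND: (M_SCAN, SIG_FOUND) → (M_HOME, A_GRAB)
try SIG_LOW: (M_SCAN, SIG_LOW) → (M_HALT, A_RELEASE)
try SIG_NEAR: (M_SCAN, SIG_NEAR) → (M_SCAN, A_HALT)
try SIG_FAR: (M_SCAN, SIG_FAR) → (M_HOME, A_GO)
try SIG_LOST: (M_SCAN, SIG_LOST) → (M_HOME, A_RELEASE)
try SIG_FAIL: (M_SCAN, SIG_FAIL) → (M_SCAN, A_RELEASE)  ← matches

SIG_FAIL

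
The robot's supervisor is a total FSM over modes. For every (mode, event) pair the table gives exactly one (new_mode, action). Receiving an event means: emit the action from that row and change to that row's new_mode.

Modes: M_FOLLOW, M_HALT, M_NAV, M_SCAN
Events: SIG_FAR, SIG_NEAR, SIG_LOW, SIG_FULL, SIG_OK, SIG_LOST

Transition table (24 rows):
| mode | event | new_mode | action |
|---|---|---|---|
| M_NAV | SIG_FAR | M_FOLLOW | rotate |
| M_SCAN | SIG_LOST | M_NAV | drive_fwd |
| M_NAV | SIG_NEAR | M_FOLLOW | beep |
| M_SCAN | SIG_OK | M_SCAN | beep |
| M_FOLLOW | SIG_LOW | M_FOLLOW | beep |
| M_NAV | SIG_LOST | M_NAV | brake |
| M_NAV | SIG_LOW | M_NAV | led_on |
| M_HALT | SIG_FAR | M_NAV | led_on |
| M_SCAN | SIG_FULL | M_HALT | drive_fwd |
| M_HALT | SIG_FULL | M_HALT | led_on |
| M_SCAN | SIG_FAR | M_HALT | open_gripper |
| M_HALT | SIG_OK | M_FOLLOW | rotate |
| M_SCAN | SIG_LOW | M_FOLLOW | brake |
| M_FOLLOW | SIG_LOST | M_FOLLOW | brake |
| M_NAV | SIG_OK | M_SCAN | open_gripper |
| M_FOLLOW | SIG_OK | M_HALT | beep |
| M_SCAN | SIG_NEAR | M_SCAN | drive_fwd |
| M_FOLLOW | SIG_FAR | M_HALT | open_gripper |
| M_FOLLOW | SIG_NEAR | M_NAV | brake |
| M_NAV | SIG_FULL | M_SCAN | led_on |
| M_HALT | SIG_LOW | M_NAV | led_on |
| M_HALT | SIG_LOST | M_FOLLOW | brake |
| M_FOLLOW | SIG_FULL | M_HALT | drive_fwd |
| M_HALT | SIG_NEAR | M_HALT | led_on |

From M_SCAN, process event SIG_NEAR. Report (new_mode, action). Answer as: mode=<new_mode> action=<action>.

current mode = M_SCAN; filter table to that mode:
  (M_SCAN, SIG_LOST) → (M_NAV, drive_fwd)
  (M_SCAN, SIG_OK) → (M_SCAN, beep)
  (M_SCAN, SIG_FULL) → (M_HALT, drive_fwd)
  (M_SCAN, SIG_FAR) → (M_HALT, open_gripper)
  (M_SCAN, SIG_LOW) → (M_FOLLOW, brake)
  (M_SCAN, SIG_NEAR) → (M_SCAN, drive_fwd)  ← event matches
event = SIG_NEAR selects (M_SCAN, drive_fwd)

mode=M_SCAN action=drive_fwd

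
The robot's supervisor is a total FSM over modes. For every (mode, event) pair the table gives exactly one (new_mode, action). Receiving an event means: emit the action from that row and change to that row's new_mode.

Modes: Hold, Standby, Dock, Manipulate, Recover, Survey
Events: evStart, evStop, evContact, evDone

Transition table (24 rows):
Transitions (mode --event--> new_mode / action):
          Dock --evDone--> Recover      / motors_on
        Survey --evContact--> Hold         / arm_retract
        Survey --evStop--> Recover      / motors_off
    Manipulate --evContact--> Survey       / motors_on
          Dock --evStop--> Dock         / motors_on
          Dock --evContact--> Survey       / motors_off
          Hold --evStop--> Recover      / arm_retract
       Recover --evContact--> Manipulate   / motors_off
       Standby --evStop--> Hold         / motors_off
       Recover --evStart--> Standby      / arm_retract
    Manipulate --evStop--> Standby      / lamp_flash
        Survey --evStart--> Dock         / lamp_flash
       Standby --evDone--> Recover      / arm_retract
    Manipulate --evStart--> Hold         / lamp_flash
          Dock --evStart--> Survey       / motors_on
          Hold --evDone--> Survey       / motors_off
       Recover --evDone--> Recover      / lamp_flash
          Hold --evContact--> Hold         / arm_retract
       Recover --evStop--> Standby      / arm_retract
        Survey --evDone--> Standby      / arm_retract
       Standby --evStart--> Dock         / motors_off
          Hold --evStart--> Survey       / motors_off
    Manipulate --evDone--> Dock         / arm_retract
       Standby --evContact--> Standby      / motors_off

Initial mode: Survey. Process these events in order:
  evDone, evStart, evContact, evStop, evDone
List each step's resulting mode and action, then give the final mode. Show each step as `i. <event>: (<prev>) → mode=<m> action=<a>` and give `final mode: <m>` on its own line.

1. evDone: (Survey) → mode=Standby action=arm_retract
2. evStart: (Standby) → mode=Dock action=motors_off
3. evContact: (Dock) → mode=Survey action=motors_off
4. evStop: (Survey) → mode=Recover action=motors_off
5. evDone: (Recover) → mode=Recover action=lamp_flash

final mode: Recover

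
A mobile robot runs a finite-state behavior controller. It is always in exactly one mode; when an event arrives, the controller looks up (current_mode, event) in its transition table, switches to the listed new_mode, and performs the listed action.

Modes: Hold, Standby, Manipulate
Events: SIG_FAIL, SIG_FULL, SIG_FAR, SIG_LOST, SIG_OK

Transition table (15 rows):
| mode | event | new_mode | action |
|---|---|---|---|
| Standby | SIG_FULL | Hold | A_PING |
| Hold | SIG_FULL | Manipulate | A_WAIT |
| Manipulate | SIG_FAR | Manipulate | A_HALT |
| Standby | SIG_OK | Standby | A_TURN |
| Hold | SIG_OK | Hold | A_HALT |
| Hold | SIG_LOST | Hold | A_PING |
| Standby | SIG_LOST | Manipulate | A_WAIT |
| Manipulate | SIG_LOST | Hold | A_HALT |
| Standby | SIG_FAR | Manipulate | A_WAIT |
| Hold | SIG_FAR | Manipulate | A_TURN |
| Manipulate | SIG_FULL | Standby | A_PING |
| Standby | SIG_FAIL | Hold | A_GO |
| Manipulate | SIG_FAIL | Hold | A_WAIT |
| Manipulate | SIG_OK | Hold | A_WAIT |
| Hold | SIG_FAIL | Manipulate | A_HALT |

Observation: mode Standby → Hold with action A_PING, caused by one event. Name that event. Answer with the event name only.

SIG_FULL

try SIG_FAIL: (Standby, SIG_FAIL) → (Hold, A_GO)
try SIG_FULL: (Standby, SIG_FULL) → (Hold, A_PING)  ← matches
try SIG_FAR: (Standby, SIG_FAR) → (Manipulate, A_WAIT)
try SIG_LOST: (Standby, SIG_LOST) → (Manipulate, A_WAIT)
try SIG_OK: (Standby, SIG_OK) → (Standby, A_TURN)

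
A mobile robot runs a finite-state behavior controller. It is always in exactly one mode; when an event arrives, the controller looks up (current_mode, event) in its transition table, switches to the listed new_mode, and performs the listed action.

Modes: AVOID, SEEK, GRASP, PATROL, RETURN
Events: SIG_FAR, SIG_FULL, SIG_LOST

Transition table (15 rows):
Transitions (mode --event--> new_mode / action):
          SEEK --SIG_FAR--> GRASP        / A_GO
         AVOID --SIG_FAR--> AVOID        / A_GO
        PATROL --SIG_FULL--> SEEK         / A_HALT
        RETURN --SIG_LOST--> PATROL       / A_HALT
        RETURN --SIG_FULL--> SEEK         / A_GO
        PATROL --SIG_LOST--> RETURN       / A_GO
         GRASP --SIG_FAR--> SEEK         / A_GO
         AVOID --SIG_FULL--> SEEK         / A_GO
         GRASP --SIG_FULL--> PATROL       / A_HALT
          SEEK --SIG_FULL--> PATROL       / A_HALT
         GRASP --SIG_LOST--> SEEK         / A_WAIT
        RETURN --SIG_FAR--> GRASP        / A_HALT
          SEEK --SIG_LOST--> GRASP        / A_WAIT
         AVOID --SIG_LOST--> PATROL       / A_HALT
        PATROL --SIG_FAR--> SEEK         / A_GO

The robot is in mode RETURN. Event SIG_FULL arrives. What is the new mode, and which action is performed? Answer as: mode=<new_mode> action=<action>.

current mode = RETURN; filter table to that mode:
  (RETURN, SIG_LOST) → (PATROL, A_HALT)
  (RETURN, SIG_FULL) → (SEEK, A_GO)  ← event matches
  (RETURN, SIG_FAR) → (GRASP, A_HALT)
event = SIG_FULL selects (SEEK, A_GO)

mode=SEEK action=A_GO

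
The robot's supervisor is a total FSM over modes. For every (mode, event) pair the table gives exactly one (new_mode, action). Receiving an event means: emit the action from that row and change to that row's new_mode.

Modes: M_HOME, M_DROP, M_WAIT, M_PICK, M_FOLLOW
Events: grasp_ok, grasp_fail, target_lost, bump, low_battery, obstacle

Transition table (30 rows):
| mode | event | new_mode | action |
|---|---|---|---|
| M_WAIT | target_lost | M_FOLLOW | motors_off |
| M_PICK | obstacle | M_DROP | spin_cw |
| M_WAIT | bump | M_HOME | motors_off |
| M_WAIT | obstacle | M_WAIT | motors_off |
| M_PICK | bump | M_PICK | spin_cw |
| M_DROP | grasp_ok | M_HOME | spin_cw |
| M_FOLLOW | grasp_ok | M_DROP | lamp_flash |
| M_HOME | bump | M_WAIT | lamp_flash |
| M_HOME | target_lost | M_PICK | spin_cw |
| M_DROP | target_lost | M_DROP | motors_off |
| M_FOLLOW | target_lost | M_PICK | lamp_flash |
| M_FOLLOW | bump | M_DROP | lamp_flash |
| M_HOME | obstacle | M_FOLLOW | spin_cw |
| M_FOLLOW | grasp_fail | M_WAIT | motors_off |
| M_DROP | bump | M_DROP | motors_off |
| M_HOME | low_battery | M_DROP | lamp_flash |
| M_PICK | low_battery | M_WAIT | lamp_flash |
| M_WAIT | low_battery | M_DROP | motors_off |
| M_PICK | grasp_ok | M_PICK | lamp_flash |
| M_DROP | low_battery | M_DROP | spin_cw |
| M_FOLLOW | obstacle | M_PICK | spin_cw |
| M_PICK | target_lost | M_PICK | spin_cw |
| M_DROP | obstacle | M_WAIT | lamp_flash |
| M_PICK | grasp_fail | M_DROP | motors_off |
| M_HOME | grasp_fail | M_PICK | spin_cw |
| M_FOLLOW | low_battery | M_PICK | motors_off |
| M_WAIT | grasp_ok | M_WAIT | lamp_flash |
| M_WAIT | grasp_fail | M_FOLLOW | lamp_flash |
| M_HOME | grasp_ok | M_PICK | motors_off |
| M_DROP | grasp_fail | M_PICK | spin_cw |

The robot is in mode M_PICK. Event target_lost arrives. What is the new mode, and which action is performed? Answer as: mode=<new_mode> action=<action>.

mode=M_PICK action=spin_cw

current mode = M_PICK; filter table to that mode:
  (M_PICK, obstacle) → (M_DROP, spin_cw)
  (M_PICK, bump) → (M_PICK, spin_cw)
  (M_PICK, low_battery) → (M_WAIT, lamp_flash)
  (M_PICK, grasp_ok) → (M_PICK, lamp_flash)
  (M_PICK, target_lost) → (M_PICK, spin_cw)  ← event matches
  (M_PICK, grasp_fail) → (M_DROP, motors_off)
event = target_lost selects (M_PICK, spin_cw)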